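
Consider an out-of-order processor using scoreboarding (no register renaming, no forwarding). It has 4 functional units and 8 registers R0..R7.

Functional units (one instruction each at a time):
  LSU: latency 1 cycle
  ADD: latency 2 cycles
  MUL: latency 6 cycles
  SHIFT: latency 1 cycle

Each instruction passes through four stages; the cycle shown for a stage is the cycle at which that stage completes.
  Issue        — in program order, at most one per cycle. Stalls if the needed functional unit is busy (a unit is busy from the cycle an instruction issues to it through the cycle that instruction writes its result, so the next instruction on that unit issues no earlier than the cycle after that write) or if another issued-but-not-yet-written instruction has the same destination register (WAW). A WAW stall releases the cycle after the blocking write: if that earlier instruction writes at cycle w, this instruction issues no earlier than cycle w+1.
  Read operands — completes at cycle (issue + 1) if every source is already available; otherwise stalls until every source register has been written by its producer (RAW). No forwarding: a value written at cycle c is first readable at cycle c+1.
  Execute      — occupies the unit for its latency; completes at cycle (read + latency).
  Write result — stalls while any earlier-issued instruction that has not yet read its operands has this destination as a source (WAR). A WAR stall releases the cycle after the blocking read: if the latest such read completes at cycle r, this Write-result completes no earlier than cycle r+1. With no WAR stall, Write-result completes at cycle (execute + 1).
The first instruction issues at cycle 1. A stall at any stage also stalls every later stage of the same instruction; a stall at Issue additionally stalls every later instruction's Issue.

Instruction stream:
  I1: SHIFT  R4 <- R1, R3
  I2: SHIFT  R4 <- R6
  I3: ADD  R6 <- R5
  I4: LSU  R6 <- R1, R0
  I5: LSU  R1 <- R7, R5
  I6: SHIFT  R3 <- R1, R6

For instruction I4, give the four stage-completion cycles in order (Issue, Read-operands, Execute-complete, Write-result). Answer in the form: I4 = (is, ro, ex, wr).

I4 = (11, 12, 13, 14)

cycle 1: issue I1 (SHIFT)
cycle 2: I1 read-ops
cycle 3: I1 finished on SHIFT
cycle 4: I1→R4
cycle 5: issue I2 (SHIFT)
cycle 6: I2 read-ops, issue I3 (ADD)
cycle 7: I2 finished on SHIFT, I3 read-ops
cycle 8: I2→R4
cycle 9: I3 finished on ADD
cycle 10: I3→R6
cycle 11: issue I4 (LSU)
cycle 12: I4 read-ops
cycle 13: I4 finished on LSU
cycle 14: I4→R6
cycle 15: issue I5 (LSU)
cycle 16: I5 read-ops, issue I6 (SHIFT)
cycle 17: I5 finished on LSU
cycle 18: I5→R1
cycle 19: I6 read-ops
cycle 20: I6 finished on SHIFT
cycle 21: I6→R3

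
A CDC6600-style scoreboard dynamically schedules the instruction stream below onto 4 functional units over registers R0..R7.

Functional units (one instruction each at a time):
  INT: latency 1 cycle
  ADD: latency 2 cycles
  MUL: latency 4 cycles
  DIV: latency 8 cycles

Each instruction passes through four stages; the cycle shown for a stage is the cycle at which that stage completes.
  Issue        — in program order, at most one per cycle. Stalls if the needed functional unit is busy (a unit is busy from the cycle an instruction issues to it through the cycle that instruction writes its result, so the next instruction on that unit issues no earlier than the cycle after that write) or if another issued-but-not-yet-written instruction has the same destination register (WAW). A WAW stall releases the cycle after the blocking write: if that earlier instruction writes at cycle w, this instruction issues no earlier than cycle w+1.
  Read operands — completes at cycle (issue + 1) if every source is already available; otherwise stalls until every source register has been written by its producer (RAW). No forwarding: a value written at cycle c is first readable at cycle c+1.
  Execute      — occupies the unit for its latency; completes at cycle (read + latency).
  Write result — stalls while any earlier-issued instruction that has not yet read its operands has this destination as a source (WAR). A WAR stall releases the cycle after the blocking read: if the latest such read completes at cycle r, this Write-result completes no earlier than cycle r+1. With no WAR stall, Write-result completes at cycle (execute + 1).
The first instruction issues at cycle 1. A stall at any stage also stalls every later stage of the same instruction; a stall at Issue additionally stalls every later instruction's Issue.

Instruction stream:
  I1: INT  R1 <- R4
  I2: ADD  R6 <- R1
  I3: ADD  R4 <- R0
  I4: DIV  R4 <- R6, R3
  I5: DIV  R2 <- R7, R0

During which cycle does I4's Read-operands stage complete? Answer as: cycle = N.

  I1 | 1 | 2 | 3 | 4
  I2 | 2 | 5 | 7 | 8   RAW R1: wait I1 write@4
  I3 | 9 | 10 | 12 | 13   struct: ADD busy until I2 writes@8
  I4 | 14 | 15 | 23 | 24   WAW R4: wait I3 write@13
  I5 | 25 | 26 | 34 | 35   struct: DIV busy until I4 writes@24

cycle = 15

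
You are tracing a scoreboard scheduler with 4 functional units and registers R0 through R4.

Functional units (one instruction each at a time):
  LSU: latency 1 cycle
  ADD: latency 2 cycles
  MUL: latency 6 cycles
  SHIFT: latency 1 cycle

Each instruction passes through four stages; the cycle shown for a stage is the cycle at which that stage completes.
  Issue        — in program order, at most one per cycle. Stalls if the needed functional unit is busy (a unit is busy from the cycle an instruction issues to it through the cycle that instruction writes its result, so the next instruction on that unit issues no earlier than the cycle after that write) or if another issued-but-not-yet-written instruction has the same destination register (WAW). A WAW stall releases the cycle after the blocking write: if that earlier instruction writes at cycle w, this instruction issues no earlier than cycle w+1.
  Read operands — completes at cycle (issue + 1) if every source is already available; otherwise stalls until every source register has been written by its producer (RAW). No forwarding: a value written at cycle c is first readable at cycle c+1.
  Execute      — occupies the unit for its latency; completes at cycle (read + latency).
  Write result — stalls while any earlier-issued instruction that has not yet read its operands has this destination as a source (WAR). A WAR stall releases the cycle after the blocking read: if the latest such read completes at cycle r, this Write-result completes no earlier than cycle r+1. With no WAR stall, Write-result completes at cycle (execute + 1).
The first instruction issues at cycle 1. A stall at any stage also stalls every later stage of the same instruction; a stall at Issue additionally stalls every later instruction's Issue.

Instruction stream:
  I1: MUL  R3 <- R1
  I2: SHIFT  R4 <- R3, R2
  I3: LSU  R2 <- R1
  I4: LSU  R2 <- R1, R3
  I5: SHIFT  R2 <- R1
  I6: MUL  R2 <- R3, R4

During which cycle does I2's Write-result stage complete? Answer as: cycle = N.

cycle = 12

I1  is:1  ro:2  ex:8  wr:9
I2  is:2  ro:10  ex:11  wr:12  — RAW R3: wait I1 write@9
I3  is:3  ro:4  ex:5  wr:11  — WAR R2: wait I2 read@10
I4  is:12  ro:13  ex:14  wr:15  — struct: LSU busy until I3 writes@11
I5  is:16  ro:17  ex:18  wr:19  — WAW R2: wait I4 write@15
I6  is:20  ro:21  ex:27  wr:28  — WAW R2: wait I5 write@19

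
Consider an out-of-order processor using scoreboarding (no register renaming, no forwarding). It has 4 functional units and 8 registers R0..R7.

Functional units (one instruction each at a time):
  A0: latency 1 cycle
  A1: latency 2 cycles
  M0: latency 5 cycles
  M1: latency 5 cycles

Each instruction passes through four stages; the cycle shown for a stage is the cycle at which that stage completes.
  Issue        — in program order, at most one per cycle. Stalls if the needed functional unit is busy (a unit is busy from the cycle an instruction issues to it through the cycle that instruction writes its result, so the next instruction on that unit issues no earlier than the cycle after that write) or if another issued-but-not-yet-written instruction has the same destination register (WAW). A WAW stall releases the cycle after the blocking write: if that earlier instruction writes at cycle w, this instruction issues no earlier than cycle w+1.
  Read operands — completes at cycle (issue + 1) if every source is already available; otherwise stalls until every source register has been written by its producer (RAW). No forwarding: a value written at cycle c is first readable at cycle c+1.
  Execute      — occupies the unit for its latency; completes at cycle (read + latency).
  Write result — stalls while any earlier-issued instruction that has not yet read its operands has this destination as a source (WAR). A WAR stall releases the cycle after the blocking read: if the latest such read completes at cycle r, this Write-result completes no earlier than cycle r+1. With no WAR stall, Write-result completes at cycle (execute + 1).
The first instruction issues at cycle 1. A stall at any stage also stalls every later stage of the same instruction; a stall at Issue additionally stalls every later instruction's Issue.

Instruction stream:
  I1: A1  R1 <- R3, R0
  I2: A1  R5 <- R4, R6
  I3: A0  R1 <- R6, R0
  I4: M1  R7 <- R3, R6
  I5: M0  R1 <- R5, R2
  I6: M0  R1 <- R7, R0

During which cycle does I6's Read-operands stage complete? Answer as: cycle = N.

[1] I1 issues→A1
[2] I1 reads
[4] I1 exec-done
[5] I1 writes R1
[6] I2 issues→A1
[7] I2 reads, I3 issues→A0
[8] I3 reads, I4 issues→M1
[9] I2 exec-done, I3 exec-done, I4 reads
[10] I2 writes R5, I3 writes R1
[11] I5 issues→M0
[12] I5 reads
[14] I4 exec-done
[15] I4 writes R7
[17] I5 exec-done
[18] I5 writes R1
[19] I6 issues→M0
[20] I6 reads
[25] I6 exec-done
[26] I6 writes R1

cycle = 20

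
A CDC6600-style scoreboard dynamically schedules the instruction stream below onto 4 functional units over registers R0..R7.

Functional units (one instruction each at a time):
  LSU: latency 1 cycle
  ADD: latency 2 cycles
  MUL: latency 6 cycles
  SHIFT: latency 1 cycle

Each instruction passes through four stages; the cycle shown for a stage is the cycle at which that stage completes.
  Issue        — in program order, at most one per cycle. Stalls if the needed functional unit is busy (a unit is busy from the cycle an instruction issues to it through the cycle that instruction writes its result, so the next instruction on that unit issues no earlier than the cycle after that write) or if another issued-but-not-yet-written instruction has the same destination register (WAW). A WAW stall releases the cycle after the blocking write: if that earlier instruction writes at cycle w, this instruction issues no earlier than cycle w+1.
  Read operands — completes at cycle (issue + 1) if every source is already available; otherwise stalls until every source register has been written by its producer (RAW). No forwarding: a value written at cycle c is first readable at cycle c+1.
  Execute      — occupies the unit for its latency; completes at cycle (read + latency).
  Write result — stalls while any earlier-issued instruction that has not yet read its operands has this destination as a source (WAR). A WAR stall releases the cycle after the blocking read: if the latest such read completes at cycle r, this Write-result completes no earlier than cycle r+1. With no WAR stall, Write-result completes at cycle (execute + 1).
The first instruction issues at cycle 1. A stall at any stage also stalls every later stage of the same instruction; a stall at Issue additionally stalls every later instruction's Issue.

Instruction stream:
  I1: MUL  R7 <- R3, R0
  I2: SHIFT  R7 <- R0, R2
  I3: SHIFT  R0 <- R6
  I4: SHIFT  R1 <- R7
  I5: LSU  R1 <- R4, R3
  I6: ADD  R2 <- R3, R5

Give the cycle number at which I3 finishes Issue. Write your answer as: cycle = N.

I1 -> (1, 2, 8, 9)
I2 -> (10, 11, 12, 13)  // WAW R7: wait I1 write@9
I3 -> (14, 15, 16, 17)  // struct: SHIFT busy until I2 writes@13
I4 -> (18, 19, 20, 21)  // struct: SHIFT busy until I3 writes@17
I5 -> (22, 23, 24, 25)  // WAW R1: wait I4 write@21
I6 -> (23, 24, 26, 27)

cycle = 14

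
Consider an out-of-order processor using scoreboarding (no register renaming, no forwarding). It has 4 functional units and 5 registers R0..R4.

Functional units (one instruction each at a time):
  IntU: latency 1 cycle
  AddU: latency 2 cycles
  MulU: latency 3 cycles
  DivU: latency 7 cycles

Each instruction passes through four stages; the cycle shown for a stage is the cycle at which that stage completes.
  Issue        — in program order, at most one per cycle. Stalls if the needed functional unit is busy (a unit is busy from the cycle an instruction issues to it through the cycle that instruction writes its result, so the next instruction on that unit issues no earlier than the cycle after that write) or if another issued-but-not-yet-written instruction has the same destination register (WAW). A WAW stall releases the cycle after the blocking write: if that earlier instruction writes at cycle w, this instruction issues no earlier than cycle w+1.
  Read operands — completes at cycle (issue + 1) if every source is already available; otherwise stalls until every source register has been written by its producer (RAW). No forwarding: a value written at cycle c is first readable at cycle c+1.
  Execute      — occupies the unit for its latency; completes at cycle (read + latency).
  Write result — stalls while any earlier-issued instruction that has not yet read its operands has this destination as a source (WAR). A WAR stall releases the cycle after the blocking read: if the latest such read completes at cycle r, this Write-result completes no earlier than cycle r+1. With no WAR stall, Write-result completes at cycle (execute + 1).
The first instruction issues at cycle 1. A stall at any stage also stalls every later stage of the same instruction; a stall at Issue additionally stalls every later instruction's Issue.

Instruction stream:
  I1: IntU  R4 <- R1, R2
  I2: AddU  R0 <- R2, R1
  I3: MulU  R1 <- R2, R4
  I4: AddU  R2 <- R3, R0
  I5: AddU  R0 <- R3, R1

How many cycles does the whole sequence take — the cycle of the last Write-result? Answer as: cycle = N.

cycle = 16

I1 -> (1, 2, 3, 4)
I2 -> (2, 3, 5, 6)
I3 -> (3, 5, 8, 9)  // RAW R4: wait I1 write@4
I4 -> (7, 8, 10, 11)  // struct: AddU busy until I2 writes@6
I5 -> (12, 13, 15, 16)  // struct: AddU busy until I4 writes@11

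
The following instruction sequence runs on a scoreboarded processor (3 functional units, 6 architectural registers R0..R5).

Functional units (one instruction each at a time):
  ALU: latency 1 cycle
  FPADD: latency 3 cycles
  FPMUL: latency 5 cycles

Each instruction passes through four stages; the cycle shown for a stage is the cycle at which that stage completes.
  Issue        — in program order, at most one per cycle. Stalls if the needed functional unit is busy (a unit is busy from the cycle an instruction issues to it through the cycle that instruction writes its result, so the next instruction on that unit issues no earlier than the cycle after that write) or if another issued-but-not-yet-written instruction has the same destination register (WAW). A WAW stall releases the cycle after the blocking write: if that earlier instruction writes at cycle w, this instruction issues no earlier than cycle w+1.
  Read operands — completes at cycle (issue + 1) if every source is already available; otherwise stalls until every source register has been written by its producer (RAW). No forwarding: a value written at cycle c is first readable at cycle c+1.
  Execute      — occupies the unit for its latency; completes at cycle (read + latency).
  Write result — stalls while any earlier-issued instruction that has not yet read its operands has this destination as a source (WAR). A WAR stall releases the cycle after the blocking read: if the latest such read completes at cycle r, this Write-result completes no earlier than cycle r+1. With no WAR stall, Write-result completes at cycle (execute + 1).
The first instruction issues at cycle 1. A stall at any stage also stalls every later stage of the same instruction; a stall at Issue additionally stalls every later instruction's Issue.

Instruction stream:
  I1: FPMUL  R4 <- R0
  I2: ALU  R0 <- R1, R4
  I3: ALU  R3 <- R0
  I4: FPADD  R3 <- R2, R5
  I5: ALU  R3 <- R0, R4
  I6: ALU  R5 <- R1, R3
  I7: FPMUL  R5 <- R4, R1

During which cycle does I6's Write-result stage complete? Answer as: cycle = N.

cycle = 29

[I1] 1/2/7/8
[I2] 2/9/10/11  (RAW R4: wait I1 write@8)
[I3] 12/13/14/15  (struct: ALU busy until I2 writes@11)
[I4] 16/17/20/21  (WAW R3: wait I3 write@15)
[I5] 22/23/24/25  (WAW R3: wait I4 write@21)
[I6] 26/27/28/29  (struct: ALU busy until I5 writes@25)
[I7] 30/31/36/37  (WAW R5: wait I6 write@29)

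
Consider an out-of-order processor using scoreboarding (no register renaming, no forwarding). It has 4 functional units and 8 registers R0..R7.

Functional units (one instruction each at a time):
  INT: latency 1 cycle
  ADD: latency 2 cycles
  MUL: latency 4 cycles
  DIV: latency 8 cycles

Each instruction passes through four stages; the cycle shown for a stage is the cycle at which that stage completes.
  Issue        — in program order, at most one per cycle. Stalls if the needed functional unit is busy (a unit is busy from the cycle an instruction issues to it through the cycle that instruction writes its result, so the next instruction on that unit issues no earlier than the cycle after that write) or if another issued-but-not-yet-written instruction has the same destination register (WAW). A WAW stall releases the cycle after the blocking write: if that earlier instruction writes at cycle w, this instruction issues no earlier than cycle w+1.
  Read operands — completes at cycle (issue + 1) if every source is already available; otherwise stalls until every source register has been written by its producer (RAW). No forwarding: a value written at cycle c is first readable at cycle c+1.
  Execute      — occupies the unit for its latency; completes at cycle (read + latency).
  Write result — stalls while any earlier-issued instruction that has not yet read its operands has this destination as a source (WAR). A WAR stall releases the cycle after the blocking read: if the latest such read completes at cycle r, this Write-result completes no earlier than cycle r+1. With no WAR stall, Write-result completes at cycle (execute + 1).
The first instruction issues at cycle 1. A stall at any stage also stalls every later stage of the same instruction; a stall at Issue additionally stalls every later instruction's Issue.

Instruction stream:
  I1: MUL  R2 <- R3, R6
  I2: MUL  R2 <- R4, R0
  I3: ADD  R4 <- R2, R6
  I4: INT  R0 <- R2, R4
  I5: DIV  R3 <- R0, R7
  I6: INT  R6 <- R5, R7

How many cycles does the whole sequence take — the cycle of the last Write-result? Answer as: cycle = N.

I1  is:1  ro:2  ex:6  wr:7
I2  is:8  ro:9  ex:13  wr:14  — struct: MUL busy until I1 writes@7
I3  is:9  ro:15  ex:17  wr:18  — RAW R2: wait I2 write@14
I4  is:10  ro:19  ex:20  wr:21  — RAW R4: wait I3 write@18
I5  is:11  ro:22  ex:30  wr:31  — RAW R0: wait I4 write@21
I6  is:22  ro:23  ex:24  wr:25  — struct: INT busy until I4 writes@21

cycle = 31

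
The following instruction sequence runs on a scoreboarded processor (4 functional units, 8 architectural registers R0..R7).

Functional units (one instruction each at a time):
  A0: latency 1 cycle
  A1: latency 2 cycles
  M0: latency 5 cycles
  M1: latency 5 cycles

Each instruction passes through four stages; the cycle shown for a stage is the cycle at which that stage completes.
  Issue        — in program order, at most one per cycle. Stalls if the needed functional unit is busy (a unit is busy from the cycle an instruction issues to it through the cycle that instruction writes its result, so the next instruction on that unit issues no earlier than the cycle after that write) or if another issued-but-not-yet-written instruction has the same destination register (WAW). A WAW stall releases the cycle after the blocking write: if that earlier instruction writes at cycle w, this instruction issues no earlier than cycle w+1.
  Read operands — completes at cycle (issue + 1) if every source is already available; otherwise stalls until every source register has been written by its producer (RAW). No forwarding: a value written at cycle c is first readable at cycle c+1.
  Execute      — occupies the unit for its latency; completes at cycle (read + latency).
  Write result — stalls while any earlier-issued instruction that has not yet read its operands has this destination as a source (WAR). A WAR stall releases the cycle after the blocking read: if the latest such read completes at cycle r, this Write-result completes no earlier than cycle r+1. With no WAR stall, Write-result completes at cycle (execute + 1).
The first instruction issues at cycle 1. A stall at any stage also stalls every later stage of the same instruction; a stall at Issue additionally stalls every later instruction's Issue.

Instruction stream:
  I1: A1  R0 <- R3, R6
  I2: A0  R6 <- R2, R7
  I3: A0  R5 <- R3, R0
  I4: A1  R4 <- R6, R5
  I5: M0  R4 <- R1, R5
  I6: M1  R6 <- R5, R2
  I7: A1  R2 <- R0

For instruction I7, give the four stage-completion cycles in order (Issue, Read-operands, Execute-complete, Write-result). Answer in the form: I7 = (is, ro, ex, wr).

cycle 1: I1 dispatched to A1
cycle 2: I1 operands ready; I2 dispatched to A0
cycle 3: I2 operands ready
cycle 4: I1 complete; I2 complete
cycle 5: R0←I1; R6←I2
cycle 6: I3 dispatched to A0
cycle 7: I3 operands ready; I4 dispatched to A1
cycle 8: I3 complete
cycle 9: R5←I3
cycle 10: I4 operands ready
cycle 12: I4 complete
cycle 13: R4←I4
cycle 14: I5 dispatched to M0
cycle 15: I5 operands ready; I6 dispatched to M1
cycle 16: I6 operands ready; I7 dispatched to A1
cycle 17: I7 operands ready
cycle 19: I7 complete
cycle 20: I5 complete; R2←I7
cycle 21: R4←I5; I6 complete
cycle 22: R6←I6

I7 = (16, 17, 19, 20)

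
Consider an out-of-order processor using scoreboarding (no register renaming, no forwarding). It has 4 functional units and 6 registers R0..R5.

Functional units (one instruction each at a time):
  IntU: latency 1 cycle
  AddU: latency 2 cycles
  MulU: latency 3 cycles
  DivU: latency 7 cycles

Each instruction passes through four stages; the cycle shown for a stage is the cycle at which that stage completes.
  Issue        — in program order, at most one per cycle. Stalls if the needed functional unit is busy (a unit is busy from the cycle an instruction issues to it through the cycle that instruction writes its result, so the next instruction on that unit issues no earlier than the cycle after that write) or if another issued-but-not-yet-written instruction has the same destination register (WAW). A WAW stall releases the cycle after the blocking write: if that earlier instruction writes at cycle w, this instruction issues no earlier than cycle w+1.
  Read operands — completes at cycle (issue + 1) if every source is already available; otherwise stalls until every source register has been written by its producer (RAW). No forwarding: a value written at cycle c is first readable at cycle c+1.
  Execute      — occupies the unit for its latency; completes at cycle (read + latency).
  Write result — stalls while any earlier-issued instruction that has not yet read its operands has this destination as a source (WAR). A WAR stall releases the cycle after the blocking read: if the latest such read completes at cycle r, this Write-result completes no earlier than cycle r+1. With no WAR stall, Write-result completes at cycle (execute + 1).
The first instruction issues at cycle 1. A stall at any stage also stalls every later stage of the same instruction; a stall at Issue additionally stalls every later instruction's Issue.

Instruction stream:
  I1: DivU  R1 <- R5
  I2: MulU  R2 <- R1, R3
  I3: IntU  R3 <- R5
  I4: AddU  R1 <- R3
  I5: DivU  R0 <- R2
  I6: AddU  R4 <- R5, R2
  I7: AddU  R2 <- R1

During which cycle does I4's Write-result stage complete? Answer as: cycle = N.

c1: issue I1 (DivU)
c2: I1 read-ops, issue I2 (MulU)
c3: issue I3 (IntU)
c4: I3 read-ops
c5: I3 finished on IntU
c9: I1 finished on DivU
c10: I1→R1
c11: I2 read-ops, issue I4 (AddU)
c12: I3→R3, issue I5 (DivU)
c13: I4 read-ops
c14: I2 finished on MulU
c15: I2→R2, I4 finished on AddU
c16: I4→R1, I5 read-ops
c17: issue I6 (AddU)
c18: I6 read-ops
c20: I6 finished on AddU
c21: I6→R4
c22: issue I7 (AddU)
c23: I5 finished on DivU, I7 read-ops
c24: I5→R0
c25: I7 finished on AddU
c26: I7→R2

cycle = 16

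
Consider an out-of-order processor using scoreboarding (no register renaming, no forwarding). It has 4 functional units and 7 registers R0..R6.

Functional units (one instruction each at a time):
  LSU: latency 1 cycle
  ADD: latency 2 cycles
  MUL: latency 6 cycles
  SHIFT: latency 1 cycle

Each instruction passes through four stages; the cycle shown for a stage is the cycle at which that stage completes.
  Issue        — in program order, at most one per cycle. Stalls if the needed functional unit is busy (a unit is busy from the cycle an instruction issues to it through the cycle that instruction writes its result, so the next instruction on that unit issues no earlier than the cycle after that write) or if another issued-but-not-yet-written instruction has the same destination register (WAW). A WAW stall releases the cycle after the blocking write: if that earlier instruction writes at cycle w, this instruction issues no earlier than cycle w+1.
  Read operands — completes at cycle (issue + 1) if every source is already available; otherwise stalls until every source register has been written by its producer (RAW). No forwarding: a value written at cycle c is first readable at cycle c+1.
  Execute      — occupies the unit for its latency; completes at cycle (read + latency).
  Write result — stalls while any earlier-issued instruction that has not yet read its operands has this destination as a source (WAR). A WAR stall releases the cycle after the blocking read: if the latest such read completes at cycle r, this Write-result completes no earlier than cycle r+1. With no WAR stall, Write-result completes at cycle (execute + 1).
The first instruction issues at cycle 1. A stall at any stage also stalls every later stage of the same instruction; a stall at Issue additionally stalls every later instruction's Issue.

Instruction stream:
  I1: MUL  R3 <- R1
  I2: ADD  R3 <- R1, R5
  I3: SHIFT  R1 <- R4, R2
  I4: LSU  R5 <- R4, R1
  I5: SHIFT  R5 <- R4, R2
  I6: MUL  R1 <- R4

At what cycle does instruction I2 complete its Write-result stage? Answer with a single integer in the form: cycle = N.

cycle = 14

1) issue 1, read 2, done 8, write 9
2) issue 10, read 11, done 13, write 14  <WAW R3: wait I1 write@9>
3) issue 11, read 12, done 13, write 14
4) issue 12, read 15, done 16, write 17  <RAW R1: wait I3 write@14>
5) issue 18, read 19, done 20, write 21  <WAW R5: wait I4 write@17>
6) issue 19, read 20, done 26, write 27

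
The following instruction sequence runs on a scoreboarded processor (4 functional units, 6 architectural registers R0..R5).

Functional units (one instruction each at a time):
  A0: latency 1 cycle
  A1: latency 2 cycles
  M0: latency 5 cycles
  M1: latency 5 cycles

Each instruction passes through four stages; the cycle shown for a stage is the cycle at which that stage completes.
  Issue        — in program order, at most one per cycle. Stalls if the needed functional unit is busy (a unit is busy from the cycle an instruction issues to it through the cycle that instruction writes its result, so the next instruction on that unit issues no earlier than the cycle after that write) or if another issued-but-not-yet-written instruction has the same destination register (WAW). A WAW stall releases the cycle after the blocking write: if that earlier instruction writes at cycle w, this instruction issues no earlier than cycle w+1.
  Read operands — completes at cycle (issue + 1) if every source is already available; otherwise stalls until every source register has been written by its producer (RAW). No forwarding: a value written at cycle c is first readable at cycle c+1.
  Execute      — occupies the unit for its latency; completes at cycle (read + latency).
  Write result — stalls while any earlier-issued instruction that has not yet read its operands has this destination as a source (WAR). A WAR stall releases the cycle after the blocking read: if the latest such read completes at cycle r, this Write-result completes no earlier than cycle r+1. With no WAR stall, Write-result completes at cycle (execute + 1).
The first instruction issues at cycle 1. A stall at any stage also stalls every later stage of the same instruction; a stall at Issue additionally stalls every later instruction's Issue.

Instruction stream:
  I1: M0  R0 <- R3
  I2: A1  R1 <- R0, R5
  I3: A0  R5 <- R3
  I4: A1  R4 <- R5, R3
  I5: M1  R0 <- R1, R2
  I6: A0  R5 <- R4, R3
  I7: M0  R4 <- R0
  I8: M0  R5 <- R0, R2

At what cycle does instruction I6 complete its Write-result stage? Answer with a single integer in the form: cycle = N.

cycle = 20

c1: issue I1 (M0)
c2: I1 read-ops · issue I2 (A1)
c3: issue I3 (A0)
c4: I3 read-ops
c5: I3 finished on A0
c7: I1 finished on M0
c8: I1→R0
c9: I2 read-ops
c10: I3→R5
c11: I2 finished on A1
c12: I2→R1
c13: issue I4 (A1)
c14: I4 read-ops · issue I5 (M1)
c15: I5 read-ops · issue I6 (A0)
c16: I4 finished on A1
c17: I4→R4
c18: I6 read-ops · issue I7 (M0)
c19: I6 finished on A0
c20: I5 finished on M1 · I6→R5
c21: I5→R0
c22: I7 read-ops
c27: I7 finished on M0
c28: I7→R4
c29: issue I8 (M0)
c30: I8 read-ops
c35: I8 finished on M0
c36: I8→R5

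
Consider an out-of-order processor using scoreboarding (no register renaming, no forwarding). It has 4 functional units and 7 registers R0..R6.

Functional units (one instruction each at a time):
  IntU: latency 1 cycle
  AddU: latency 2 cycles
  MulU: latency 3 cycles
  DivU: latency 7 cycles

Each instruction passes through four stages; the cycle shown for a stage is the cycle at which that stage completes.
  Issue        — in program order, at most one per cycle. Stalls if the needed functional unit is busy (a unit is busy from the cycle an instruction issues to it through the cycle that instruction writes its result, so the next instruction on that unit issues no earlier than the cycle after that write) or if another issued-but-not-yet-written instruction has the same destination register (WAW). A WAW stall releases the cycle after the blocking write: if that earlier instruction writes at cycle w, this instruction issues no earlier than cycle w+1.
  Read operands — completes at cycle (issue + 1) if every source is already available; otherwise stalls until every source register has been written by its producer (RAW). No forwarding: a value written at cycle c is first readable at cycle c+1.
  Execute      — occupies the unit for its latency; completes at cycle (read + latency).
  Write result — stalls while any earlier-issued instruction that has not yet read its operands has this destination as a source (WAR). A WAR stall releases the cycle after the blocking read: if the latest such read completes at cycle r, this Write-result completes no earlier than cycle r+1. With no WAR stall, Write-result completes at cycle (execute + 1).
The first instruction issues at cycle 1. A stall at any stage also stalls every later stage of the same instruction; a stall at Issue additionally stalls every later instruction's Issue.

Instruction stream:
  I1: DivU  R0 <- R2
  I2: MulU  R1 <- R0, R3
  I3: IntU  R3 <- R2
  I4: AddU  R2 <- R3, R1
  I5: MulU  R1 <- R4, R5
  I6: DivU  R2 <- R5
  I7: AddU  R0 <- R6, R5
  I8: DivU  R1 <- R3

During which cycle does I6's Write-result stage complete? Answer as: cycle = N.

cycle 1: I1 dispatched to DivU
cycle 2: I1 operands ready; I2 dispatched to MulU
cycle 3: I3 dispatched to IntU
cycle 4: I3 operands ready; I4 dispatched to AddU
cycle 5: I3 complete
cycle 9: I1 complete
cycle 10: R0←I1
cycle 11: I2 operands ready
cycle 12: R3←I3
cycle 14: I2 complete
cycle 15: R1←I2
cycle 16: I4 operands ready; I5 dispatched to MulU
cycle 17: I5 operands ready
cycle 18: I4 complete
cycle 19: R2←I4
cycle 20: I5 complete; I6 dispatched to DivU
cycle 21: R1←I5; I6 operands ready; I7 dispatched to AddU
cycle 22: I7 operands ready
cycle 24: I7 complete
cycle 25: R0←I7
cycle 28: I6 complete
cycle 29: R2←I6
cycle 30: I8 dispatched to DivU
cycle 31: I8 operands ready
cycle 38: I8 complete
cycle 39: R1←I8

cycle = 29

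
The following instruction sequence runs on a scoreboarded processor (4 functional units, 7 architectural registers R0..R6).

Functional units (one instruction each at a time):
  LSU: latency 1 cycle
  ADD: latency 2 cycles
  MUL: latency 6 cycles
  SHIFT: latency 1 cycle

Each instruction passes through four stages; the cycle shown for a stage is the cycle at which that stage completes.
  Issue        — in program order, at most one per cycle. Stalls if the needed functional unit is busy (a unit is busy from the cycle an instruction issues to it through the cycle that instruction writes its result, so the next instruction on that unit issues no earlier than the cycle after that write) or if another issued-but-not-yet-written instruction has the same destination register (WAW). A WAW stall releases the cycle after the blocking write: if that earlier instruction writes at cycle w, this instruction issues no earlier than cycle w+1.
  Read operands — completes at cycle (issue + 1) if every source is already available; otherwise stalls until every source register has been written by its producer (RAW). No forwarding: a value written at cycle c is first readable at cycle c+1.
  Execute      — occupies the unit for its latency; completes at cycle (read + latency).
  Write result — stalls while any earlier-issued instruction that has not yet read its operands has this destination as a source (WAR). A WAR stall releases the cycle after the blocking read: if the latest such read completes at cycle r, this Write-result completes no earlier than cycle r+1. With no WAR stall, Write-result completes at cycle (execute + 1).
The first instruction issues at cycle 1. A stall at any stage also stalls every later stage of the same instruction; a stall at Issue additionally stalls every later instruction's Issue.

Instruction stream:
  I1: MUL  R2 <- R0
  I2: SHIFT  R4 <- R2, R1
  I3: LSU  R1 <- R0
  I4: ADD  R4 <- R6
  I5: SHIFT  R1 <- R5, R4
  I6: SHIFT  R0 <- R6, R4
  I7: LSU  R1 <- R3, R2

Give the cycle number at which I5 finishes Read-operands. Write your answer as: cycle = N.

cycle = 18

1) issue 1, read 2, done 8, write 9
2) issue 2, read 10, done 11, write 12  <RAW R2: wait I1 write@9>
3) issue 3, read 4, done 5, write 11  <WAR R1: wait I2 read@10>
4) issue 13, read 14, done 16, write 17  <WAW R4: wait I2 write@12>
5) issue 14, read 18, done 19, write 20  <RAW R4: wait I4 write@17>
6) issue 21, read 22, done 23, write 24  <struct: SHIFT busy until I5 writes@20>
7) issue 22, read 23, done 24, write 25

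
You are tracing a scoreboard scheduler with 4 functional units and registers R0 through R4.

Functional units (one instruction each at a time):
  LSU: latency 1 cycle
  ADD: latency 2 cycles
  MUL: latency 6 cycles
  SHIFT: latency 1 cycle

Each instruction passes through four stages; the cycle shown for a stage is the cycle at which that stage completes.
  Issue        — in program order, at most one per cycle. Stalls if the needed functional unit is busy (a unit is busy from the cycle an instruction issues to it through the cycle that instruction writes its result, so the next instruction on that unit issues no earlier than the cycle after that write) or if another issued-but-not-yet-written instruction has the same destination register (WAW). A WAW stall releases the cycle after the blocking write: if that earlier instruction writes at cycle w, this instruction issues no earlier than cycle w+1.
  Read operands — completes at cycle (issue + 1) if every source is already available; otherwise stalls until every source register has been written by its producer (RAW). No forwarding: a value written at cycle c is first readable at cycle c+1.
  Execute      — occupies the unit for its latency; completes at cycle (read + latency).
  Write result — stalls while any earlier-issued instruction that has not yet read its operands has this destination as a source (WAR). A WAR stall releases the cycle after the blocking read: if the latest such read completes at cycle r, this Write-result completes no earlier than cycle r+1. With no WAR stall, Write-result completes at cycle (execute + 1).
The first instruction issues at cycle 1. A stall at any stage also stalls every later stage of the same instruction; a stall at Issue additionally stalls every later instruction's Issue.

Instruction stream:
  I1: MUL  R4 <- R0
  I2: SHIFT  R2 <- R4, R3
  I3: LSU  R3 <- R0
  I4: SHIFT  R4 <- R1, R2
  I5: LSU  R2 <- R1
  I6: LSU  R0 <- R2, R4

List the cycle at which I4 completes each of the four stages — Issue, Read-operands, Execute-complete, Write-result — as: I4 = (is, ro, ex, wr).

[I1] 1/2/8/9
[I2] 2/10/11/12  (RAW R4: wait I1 write@9)
[I3] 3/4/5/11  (WAR R3: wait I2 read@10)
[I4] 13/14/15/16  (struct: SHIFT busy until I2 writes@12)
[I5] 14/15/16/17
[I6] 18/19/20/21  (struct: LSU busy until I5 writes@17)

I4 = (13, 14, 15, 16)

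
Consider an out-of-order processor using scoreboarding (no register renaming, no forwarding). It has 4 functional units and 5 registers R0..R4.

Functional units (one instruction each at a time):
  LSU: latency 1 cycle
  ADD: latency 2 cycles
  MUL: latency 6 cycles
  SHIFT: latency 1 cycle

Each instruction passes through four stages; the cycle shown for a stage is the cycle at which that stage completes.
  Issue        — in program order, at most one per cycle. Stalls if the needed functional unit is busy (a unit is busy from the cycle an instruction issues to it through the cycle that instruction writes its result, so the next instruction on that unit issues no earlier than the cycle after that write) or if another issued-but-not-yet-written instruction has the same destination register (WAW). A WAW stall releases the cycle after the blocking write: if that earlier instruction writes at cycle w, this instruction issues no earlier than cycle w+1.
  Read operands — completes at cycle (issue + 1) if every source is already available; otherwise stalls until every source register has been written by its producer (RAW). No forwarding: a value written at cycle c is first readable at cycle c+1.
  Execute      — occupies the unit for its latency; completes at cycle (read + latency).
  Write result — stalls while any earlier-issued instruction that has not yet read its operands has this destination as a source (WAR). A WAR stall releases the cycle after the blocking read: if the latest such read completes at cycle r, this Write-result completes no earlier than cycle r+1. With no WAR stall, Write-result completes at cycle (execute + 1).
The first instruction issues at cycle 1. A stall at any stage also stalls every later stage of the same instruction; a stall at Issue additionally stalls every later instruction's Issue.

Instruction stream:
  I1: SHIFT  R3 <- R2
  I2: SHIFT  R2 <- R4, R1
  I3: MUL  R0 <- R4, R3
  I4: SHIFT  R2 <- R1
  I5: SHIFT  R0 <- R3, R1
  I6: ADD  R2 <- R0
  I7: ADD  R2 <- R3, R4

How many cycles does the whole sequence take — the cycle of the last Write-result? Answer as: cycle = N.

cycle = 27

[1] I1 issues→SHIFT
[2] I1 reads
[3] I1 exec-done
[4] I1 writes R3
[5] I2 issues→SHIFT
[6] I2 reads | I3 issues→MUL
[7] I2 exec-done | I3 reads
[8] I2 writes R2
[9] I4 issues→SHIFT
[10] I4 reads
[11] I4 exec-done
[12] I4 writes R2
[13] I3 exec-done
[14] I3 writes R0
[15] I5 issues→SHIFT
[16] I5 reads | I6 issues→ADD
[17] I5 exec-done
[18] I5 writes R0
[19] I6 reads
[21] I6 exec-done
[22] I6 writes R2
[23] I7 issues→ADD
[24] I7 reads
[26] I7 exec-done
[27] I7 writes R2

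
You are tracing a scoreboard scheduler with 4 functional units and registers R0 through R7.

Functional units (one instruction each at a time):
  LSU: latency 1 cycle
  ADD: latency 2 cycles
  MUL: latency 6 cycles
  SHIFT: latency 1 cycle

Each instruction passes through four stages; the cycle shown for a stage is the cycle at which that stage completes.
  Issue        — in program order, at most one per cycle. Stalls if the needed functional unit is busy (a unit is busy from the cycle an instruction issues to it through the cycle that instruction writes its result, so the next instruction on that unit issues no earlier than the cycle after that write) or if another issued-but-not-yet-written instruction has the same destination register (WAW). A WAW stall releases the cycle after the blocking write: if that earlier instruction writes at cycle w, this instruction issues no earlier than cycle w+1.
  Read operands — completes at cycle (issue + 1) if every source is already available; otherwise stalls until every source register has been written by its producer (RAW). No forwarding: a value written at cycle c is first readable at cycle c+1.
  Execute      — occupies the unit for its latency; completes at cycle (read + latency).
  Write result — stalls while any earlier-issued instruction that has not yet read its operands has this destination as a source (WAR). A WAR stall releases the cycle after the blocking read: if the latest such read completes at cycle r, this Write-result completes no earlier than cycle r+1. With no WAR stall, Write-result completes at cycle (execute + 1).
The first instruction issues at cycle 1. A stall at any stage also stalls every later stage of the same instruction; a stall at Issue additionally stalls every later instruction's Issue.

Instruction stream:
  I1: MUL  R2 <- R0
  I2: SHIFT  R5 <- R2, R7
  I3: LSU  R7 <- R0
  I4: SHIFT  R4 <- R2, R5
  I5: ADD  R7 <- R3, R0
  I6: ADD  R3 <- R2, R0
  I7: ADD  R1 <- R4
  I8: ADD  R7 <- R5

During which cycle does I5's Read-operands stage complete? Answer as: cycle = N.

t=1  I1 dispatched to MUL
t=2  I1 operands ready, I2 dispatched to SHIFT
t=3  I3 dispatched to LSU
t=4  I3 operands ready
t=5  I3 complete
t=8  I1 complete
t=9  R2←I1
t=10  I2 operands ready
t=11  I2 complete, R7←I3
t=12  R5←I2
t=13  I4 dispatched to SHIFT
t=14  I4 operands ready, I5 dispatched to ADD
t=15  I4 complete, I5 operands ready
t=16  R4←I4
t=17  I5 complete
t=18  R7←I5
t=19  I6 dispatched to ADD
t=20  I6 operands ready
t=22  I6 complete
t=23  R3←I6
t=24  I7 dispatched to ADD
t=25  I7 operands ready
t=27  I7 complete
t=28  R1←I7
t=29  I8 dispatched to ADD
t=30  I8 operands ready
t=32  I8 complete
t=33  R7←I8

cycle = 15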